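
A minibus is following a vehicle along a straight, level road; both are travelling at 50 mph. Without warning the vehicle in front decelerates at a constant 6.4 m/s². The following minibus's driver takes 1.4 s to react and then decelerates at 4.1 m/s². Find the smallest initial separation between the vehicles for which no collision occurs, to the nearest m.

Minimum gap ≈ 53 m

50 mph × 0.44704 = 22.3520 m/s.
Leader travels v²/(2a_L) = 499.612 / 12.800 = 39.032 m before stopping.
Follower covers v·t_r = 22.3520 × 1.4 = 31.293 m while reacting, then v²/(2a_F) = 499.612 / 8.200 = 60.928 m while braking, for a total of 31.293 + 60.928 = 92.221 m.
Since a_F ≤ a_L and the follower starts braking later, the follower is never slower than the leader, so the closest approach is when both have stopped.
Minimum gap = 92.221 − 39.032 = 53.189 m.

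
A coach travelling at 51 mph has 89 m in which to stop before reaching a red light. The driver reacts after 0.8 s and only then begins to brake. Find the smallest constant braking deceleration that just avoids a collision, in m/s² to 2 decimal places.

Required deceleration ≈ 3.67 m/s²

51 mph × 0.44704 = 22.7990 m/s.
Distance covered during reaction = 22.7990 × 0.8 = 18.239 m.
Distance available for braking: 89 − 18.239 = 70.761 m.
v² = 2a·d ⇒ a = v²/(2d) = 22.7990² / (2 × 70.761) = 519.794 / 141.522 = 3.6729 m/s².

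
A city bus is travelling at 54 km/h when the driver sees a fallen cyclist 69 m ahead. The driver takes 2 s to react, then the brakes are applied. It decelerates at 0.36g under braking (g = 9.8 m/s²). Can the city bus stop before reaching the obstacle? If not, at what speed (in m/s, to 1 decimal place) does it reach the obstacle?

54 km/h ÷ 3.6 = 15.0000 m/s.
a = 0.36 × 9.8 = 3.528 m/s².
Reaction distance = 15.0000 × 2 = 30.000 m.
Braking distance = v²/(2a) = 225.000 / 7.056 = 31.888 m.
Total stopping distance = 30.000 + 31.888 = 61.888 m, vs 69 m available — it stops with 69 − 61.888 = 7.112 m to spare.

Yes — it stops about 7.1 m short of the obstacle, so it never reaches it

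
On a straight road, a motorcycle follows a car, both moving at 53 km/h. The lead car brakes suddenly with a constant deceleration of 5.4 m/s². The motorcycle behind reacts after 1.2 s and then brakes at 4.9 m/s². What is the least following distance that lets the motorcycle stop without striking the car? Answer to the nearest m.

53 km/h ÷ 3.6 = 14.7222 m/s.
Leader travels v²/(2a_L) = 216.743 / 10.800 = 20.069 m before stopping.
Follower covers v·t_r = 14.7222 × 1.2 = 17.667 m while reacting, then v²/(2a_F) = 216.743 / 9.800 = 22.117 m while braking, for a total of 17.667 + 22.117 = 39.784 m.
Since a_F ≤ a_L and the follower starts braking later, the follower is never slower than the leader, so the closest approach is when both have stopped.
Minimum gap = 39.784 − 20.069 = 19.715 m.

Minimum gap ≈ 20 m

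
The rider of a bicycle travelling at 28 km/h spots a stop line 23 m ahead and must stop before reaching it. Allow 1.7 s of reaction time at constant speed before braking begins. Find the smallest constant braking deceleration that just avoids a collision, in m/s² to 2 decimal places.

Required deceleration ≈ 3.09 m/s²

28 km/h ÷ 3.6 = 7.7778 m/s.
Distance covered during reaction = 7.7778 × 1.7 = 13.222 m.
Distance available for braking: 23 − 13.222 = 9.778 m.
v² = 2a·d ⇒ a = v²/(2d) = 7.7778² / (2 × 9.778) = 60.494 / 19.556 = 3.0934 m/s².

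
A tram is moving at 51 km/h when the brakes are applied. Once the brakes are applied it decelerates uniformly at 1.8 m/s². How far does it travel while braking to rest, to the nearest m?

51 km/h ÷ 3.6 = 14.1667 m/s.
Braking distance = v²/(2a) = 14.1667² / (2 × 1.800) = 200.695 / 3.600 = 55.749 m.

Braking distance ≈ 56 m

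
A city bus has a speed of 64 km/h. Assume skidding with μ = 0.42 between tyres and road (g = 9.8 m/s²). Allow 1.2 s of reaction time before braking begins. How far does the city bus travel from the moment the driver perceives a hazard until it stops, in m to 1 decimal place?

64 km/h ÷ 3.6 = 17.7778 m/s.
a = μg = 0.42 × 9.8 = 4.116 m/s².
Reaction distance = v·t_r = 17.7778 × 1.2 = 21.333 m.
Braking distance = v²/(2a) = 17.7778² / (2 × 4.116) = 316.050 / 8.232 = 38.393 m.
Total = 21.333 + 38.393 = 59.726 m.

Total stopping distance ≈ 59.7 m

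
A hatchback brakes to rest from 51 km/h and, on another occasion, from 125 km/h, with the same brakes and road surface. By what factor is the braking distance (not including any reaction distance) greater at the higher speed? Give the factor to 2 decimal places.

Factor ≈ 6.01

Braking distance d = v²/(2a), so with a fixed, d ∝ v².
Factor = (125/51)² = 2.4510² = 6.0074.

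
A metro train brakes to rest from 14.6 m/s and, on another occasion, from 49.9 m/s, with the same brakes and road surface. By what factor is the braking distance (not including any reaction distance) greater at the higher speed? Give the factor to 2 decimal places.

Braking distance d = v²/(2a), so with a fixed, d ∝ v².
Factor = (49.9/14.6)² = 3.4178² = 11.6814.

Factor ≈ 11.68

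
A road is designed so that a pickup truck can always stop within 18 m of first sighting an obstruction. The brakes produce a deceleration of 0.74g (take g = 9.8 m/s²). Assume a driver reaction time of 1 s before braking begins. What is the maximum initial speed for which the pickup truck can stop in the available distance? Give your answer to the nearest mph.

Maximum speed ≈ 23 mph

a = 0.74 × 9.8 = 7.252 m/s².
Stopping distance: v·t_r + v²/(2a) = 18 with t_r = 1 s and a = 7.252 m/s².
So v² + 14.504 v − 261.07 = 0.
Positive root: v = −a·t_r + √((a·t_r)² + 2a·d) = −7.252 + √(52.592 + 261.07) = 10.4585 m/s.
10.4585 m/s ÷ 0.44704 = 23.395 mph.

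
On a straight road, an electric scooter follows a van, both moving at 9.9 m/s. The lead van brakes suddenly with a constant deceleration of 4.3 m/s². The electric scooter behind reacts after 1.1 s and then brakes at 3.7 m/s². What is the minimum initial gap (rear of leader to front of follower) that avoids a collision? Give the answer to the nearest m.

Minimum gap ≈ 13 m

Leader travels v²/(2a_L) = 98.010 / 8.600 = 11.397 m before stopping.
Follower covers v·t_r = 9.9000 × 1.1 = 10.890 m while reacting, then v²/(2a_F) = 98.010 / 7.400 = 13.245 m while braking, for a total of 10.890 + 13.245 = 24.135 m.
Since a_F ≤ a_L and the follower starts braking later, the follower is never slower than the leader, so the closest approach is when both have stopped.
Minimum gap = 24.135 − 11.397 = 12.738 m.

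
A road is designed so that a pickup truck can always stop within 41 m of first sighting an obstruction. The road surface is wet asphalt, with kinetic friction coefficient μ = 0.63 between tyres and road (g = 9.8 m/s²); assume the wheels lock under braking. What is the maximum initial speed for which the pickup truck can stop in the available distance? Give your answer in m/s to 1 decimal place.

Maximum speed ≈ 22.5 m/s

a = μg = 0.63 × 9.8 = 6.174 m/s².
v²/(2a) = d ⇒ v = √(2 × 6.174 × 41) = √506.27 = 22.5004 m/s.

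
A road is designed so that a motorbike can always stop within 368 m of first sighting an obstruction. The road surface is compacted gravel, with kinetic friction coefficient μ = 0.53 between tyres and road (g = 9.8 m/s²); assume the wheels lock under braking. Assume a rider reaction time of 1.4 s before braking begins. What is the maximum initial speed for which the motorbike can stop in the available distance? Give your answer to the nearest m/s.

Maximum speed ≈ 55 m/s

a = μg = 0.53 × 9.8 = 5.194 m/s².
Stopping distance: v·t_r + v²/(2a) = 368 with t_r = 1.4 s and a = 5.194 m/s².
So v² + 14.543 v − 3822.78 = 0.
Positive root: v = −a·t_r + √((a·t_r)² + 2a·d) = −7.272 + √(52.882 + 3822.78) = 54.9828 m/s.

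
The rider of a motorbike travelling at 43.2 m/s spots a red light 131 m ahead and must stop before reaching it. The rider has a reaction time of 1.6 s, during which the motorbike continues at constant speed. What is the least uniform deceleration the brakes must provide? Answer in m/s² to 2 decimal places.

Required deceleration ≈ 15.08 m/s²

Distance covered during reaction = 43.2000 × 1.6 = 69.120 m.
Distance available for braking: 131 − 69.120 = 61.880 m.
v² = 2a·d ⇒ a = v²/(2d) = 43.2000² / (2 × 61.880) = 1866.240 / 123.760 = 15.0795 m/s².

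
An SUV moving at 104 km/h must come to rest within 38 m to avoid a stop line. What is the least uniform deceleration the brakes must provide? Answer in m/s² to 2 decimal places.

104 km/h ÷ 3.6 = 28.8889 m/s.
v² = 2a·d ⇒ a = v²/(2d) = 28.8889² / (2 × 38.000) = 834.569 / 76.000 = 10.9812 m/s².

Required deceleration ≈ 10.98 m/s²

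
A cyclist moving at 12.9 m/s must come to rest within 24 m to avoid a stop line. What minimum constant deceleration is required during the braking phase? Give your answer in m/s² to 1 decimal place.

Required deceleration ≈ 3.5 m/s²

v² = 2a·d ⇒ a = v²/(2d) = 12.9000² / (2 × 24.000) = 166.410 / 48.000 = 3.4669 m/s².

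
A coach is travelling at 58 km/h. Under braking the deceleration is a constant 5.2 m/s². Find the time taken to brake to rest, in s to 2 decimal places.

Braking time ≈ 3.10 s

58 km/h ÷ 3.6 = 16.1111 m/s.
Braking time = v/a = 16.1111 / 5.200 = 3.098 s.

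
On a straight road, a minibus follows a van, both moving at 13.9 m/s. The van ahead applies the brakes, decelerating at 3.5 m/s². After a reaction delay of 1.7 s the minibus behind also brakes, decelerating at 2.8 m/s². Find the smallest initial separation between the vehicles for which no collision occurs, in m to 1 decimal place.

Leader travels v²/(2a_L) = 193.210 / 7.000 = 27.601 m before stopping.
Follower covers v·t_r = 13.9000 × 1.7 = 23.630 m while reacting, then v²/(2a_F) = 193.210 / 5.600 = 34.502 m while braking, for a total of 23.630 + 34.502 = 58.132 m.
Since a_F ≤ a_L and the follower starts braking later, the follower is never slower than the leader, so the closest approach is when both have stopped.
Minimum gap = 58.132 − 27.601 = 30.531 m.

Minimum gap ≈ 30.5 m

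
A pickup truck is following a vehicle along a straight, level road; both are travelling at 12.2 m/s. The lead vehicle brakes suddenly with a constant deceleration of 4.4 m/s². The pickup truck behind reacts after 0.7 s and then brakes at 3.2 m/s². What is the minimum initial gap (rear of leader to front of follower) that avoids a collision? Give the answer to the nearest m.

Leader travels v²/(2a_L) = 148.840 / 8.800 = 16.914 m before stopping.
Follower covers v·t_r = 12.2000 × 0.7 = 8.540 m while reacting, then v²/(2a_F) = 148.840 / 6.400 = 23.256 m while braking, for a total of 8.540 + 23.256 = 31.796 m.
Since a_F ≤ a_L and the follower starts braking later, the follower is never slower than the leader, so the closest approach is when both have stopped.
Minimum gap = 31.796 − 16.914 = 14.882 m.

Minimum gap ≈ 15 m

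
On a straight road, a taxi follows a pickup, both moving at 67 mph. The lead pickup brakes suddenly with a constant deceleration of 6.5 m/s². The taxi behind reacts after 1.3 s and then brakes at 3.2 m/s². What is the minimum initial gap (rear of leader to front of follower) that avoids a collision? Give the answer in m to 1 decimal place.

67 mph × 0.44704 = 29.9517 m/s.
Leader travels v²/(2a_L) = 897.104 / 13.000 = 69.008 m before stopping.
Follower covers v·t_r = 29.9517 × 1.3 = 38.937 m while reacting, then v²/(2a_F) = 897.104 / 6.400 = 140.172 m while braking, for a total of 38.937 + 140.172 = 179.109 m.
Since a_F ≤ a_L and the follower starts braking later, the follower is never slower than the leader, so the closest approach is when both have stopped.
Minimum gap = 179.109 − 69.008 = 110.101 m.

Minimum gap ≈ 110.1 m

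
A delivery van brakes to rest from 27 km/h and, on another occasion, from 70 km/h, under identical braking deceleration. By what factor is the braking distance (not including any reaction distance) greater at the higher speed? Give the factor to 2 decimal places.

Braking distance d = v²/(2a), so with a fixed, d ∝ v².
Factor = (70/27)² = 2.5926² = 6.7216.

Factor ≈ 6.72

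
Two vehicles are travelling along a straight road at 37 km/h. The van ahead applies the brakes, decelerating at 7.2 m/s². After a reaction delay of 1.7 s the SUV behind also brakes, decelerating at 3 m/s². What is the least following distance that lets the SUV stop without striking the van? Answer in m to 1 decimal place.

37 km/h ÷ 3.6 = 10.2778 m/s.
Leader travels v²/(2a_L) = 105.633 / 14.400 = 7.336 m before stopping.
Follower covers v·t_r = 10.2778 × 1.7 = 17.472 m while reacting, then v²/(2a_F) = 105.633 / 6.000 = 17.605 m while braking, for a total of 17.472 + 17.605 = 35.077 m.
Since a_F ≤ a_L and the follower starts braking later, the follower is never slower than the leader, so the closest approach is when both have stopped.
Minimum gap = 35.077 − 7.336 = 27.741 m.

Minimum gap ≈ 27.7 m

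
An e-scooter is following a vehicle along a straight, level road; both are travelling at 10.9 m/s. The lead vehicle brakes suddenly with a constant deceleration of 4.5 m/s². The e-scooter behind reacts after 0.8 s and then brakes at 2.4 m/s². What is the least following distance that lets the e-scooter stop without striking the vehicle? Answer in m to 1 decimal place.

Leader travels v²/(2a_L) = 118.810 / 9.000 = 13.201 m before stopping.
Follower covers v·t_r = 10.9000 × 0.8 = 8.720 m while reacting, then v²/(2a_F) = 118.810 / 4.800 = 24.752 m while braking, for a total of 8.720 + 24.752 = 33.472 m.
Since a_F ≤ a_L and the follower starts braking later, the follower is never slower than the leader, so the closest approach is when both have stopped.
Minimum gap = 33.472 − 13.201 = 20.271 m.

Minimum gap ≈ 20.3 m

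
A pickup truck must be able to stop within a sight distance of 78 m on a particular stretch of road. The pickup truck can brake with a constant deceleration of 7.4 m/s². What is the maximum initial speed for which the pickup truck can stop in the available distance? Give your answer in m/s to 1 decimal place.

v²/(2a) = d ⇒ v = √(2 × 7.400 × 78) = √1154.40 = 33.9765 m/s.

Maximum speed ≈ 34.0 m/s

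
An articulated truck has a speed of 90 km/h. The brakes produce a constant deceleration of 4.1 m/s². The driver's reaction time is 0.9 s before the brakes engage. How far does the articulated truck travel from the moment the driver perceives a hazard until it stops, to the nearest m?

90 km/h ÷ 3.6 = 25.0000 m/s.
Reaction distance = v·t_r = 25.0000 × 0.9 = 22.500 m.
Braking distance = v²/(2a) = 25.0000² / (2 × 4.100) = 625.000 / 8.200 = 76.220 m.
Total = 22.500 + 76.220 = 98.720 m.

Total stopping distance ≈ 99 m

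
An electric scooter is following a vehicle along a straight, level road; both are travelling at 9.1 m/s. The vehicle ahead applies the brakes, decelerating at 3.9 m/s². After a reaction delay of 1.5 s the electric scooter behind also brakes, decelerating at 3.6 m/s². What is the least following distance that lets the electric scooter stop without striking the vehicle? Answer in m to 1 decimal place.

Minimum gap ≈ 14.5 m

Leader travels v²/(2a_L) = 82.810 / 7.800 = 10.617 m before stopping.
Follower covers v·t_r = 9.1000 × 1.5 = 13.650 m while reacting, then v²/(2a_F) = 82.810 / 7.200 = 11.501 m while braking, for a total of 13.650 + 11.501 = 25.151 m.
Since a_F ≤ a_L and the follower starts braking later, the follower is never slower than the leader, so the closest approach is when both have stopped.
Minimum gap = 25.151 − 10.617 = 14.534 m.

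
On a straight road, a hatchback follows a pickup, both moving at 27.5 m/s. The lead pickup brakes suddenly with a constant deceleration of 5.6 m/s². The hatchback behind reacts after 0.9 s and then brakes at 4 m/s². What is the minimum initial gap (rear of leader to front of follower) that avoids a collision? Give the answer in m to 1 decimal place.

Leader travels v²/(2a_L) = 756.250 / 11.200 = 67.522 m before stopping.
Follower covers v·t_r = 27.5000 × 0.9 = 24.750 m while reacting, then v²/(2a_F) = 756.250 / 8.000 = 94.531 m while braking, for a total of 24.750 + 94.531 = 119.281 m.
Since a_F ≤ a_L and the follower starts braking later, the follower is never slower than the leader, so the closest approach is when both have stopped.
Minimum gap = 119.281 − 67.522 = 51.759 m.

Minimum gap ≈ 51.8 m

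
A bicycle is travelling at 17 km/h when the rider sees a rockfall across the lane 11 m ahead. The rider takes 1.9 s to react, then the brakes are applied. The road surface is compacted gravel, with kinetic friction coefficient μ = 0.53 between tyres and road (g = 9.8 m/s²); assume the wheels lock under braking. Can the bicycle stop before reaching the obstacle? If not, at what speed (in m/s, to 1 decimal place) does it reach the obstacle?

17 km/h ÷ 3.6 = 4.7222 m/s.
a = μg = 0.53 × 9.8 = 5.194 m/s².
Reaction distance = 4.7222 × 1.9 = 8.972 m.
Braking distance needed to stop: v²/(2a) = 22.299 / 10.388 = 2.147 m, so total needed = 8.972 + 2.147 = 11.119 m > 11 m — it cannot stop.
Distance remaining when braking begins: 11 − 8.972 = 2.028 m.
v² = v₀² − 2a·d = 22.299 − 2 × 5.194 × 2.028 = 1.232 m²/s².
v = √1.232 = 1.110 m/s.

No — it strikes the obstacle at 1.1 m/s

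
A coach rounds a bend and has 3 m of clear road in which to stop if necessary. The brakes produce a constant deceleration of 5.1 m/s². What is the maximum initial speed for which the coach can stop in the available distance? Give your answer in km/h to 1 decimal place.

Maximum speed ≈ 19.9 km/h

v²/(2a) = d ⇒ v = √(2 × 5.100 × 3) = √30.60 = 5.5317 m/s.
5.5317 m/s × 3.6 = 19.914 km/h.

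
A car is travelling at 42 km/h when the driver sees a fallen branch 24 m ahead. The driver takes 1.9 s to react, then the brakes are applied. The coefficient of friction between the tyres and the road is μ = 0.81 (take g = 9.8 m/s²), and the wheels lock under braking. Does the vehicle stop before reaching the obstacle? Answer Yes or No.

No

42 km/h ÷ 3.6 = 11.6667 m/s.
a = μg = 0.81 × 9.8 = 7.938 m/s².
Reaction distance = 11.6667 × 1.9 = 22.167 m.
Braking distance = v²/(2a) = 136.112 / 15.876 = 8.573 m.
Total stopping distance = 22.167 + 8.573 = 30.740 m, vs 24 m available — it cannot stop in time and overshoots by 30.740 − 24 = 6.740 m.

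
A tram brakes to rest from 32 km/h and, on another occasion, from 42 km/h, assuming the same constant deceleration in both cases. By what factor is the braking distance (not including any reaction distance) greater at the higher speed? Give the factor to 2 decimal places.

Braking distance d = v²/(2a), so with a fixed, d ∝ v².
Factor = (42/32)² = 1.3125² = 1.7227.

Factor ≈ 1.72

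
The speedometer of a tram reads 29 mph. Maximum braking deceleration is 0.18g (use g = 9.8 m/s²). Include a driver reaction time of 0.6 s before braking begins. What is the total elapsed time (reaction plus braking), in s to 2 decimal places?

Total time ≈ 7.95 s

29 mph × 0.44704 = 12.9642 m/s.
a = 0.18 × 9.8 = 1.764 m/s².
Braking time = v/a = 12.9642 / 1.764 = 7.349 s.
Total = 0.6 + 7.349 = 7.949 s.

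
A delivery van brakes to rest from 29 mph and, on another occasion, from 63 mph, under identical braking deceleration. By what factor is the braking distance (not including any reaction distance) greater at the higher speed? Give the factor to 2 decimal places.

Factor ≈ 4.72

Braking distance d = v²/(2a), so with a fixed, d ∝ v².
Factor = (63/29)² = 2.1724² = 4.7193.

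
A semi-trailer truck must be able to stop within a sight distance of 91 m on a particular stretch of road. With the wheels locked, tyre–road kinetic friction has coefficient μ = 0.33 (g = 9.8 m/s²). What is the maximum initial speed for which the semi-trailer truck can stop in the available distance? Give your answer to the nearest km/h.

Maximum speed ≈ 87 km/h

a = μg = 0.33 × 9.8 = 3.234 m/s².
v²/(2a) = d ⇒ v = √(2 × 3.234 × 91) = √588.59 = 24.2609 m/s.
24.2609 m/s × 3.6 = 87.339 km/h.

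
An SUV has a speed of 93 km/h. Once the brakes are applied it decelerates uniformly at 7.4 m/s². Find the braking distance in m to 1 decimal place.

Braking distance ≈ 45.1 m

93 km/h ÷ 3.6 = 25.8333 m/s.
Braking distance = v²/(2a) = 25.8333² / (2 × 7.400) = 667.359 / 14.800 = 45.092 m.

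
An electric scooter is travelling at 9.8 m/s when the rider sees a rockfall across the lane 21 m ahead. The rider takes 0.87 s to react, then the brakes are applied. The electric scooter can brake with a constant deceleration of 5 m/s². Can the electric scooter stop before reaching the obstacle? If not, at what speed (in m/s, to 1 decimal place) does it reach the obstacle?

Reaction distance = 9.8000 × 0.87 = 8.526 m.
Braking distance = v²/(2a) = 96.040 / 10.000 = 9.604 m.
Total stopping distance = 8.526 + 9.604 = 18.130 m, vs 21 m available — it stops with 21 − 18.130 = 2.870 m to spare.

Yes — it stops about 2.9 m short of the obstacle, so it never reaches it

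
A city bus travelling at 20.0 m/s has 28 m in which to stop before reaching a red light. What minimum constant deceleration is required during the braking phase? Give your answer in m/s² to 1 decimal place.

v² = 2a·d ⇒ a = v²/(2d) = 20.0000² / (2 × 28.000) = 400.000 / 56.000 = 7.1429 m/s².

Required deceleration ≈ 7.1 m/s²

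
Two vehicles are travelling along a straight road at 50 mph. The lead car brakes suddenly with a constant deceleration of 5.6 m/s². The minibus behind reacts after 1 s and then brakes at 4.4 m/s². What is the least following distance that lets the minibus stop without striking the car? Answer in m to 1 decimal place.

50 mph × 0.44704 = 22.3520 m/s.
Leader travels v²/(2a_L) = 499.612 / 11.200 = 44.608 m before stopping.
Follower covers v·t_r = 22.3520 × 1 = 22.352 m while reacting, then v²/(2a_F) = 499.612 / 8.800 = 56.774 m while braking, for a total of 22.352 + 56.774 = 79.126 m.
Since a_F ≤ a_L and the follower starts braking later, the follower is never slower than the leader, so the closest approach is when both have stopped.
Minimum gap = 79.126 − 44.608 = 34.518 m.

Minimum gap ≈ 34.5 m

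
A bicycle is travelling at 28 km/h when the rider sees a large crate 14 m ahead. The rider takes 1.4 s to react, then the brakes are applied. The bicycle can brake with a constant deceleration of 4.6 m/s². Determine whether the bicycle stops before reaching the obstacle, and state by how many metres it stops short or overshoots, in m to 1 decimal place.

28 km/h ÷ 3.6 = 7.7778 m/s.
Reaction distance = 7.7778 × 1.4 = 10.889 m.
Braking distance = v²/(2a) = 60.494 / 9.200 = 6.575 m.
Total stopping distance = 10.889 + 6.575 = 17.464 m, vs 14 m available — it cannot stop in time and overshoots by 17.464 − 14 = 3.464 m.

No — it overshoots by 3.5 m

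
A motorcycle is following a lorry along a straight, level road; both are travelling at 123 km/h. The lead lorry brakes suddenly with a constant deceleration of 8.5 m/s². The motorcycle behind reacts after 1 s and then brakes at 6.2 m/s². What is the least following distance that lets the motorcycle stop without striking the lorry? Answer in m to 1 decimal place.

Minimum gap ≈ 59.6 m

123 km/h ÷ 3.6 = 34.1667 m/s.
Leader travels v²/(2a_L) = 1167.363 / 17.000 = 68.668 m before stopping.
Follower covers v·t_r = 34.1667 × 1 = 34.167 m while reacting, then v²/(2a_F) = 1167.363 / 12.400 = 94.142 m while braking, for a total of 34.167 + 94.142 = 128.309 m.
Since a_F ≤ a_L and the follower starts braking later, the follower is never slower than the leader, so the closest approach is when both have stopped.
Minimum gap = 128.309 − 68.668 = 59.641 m.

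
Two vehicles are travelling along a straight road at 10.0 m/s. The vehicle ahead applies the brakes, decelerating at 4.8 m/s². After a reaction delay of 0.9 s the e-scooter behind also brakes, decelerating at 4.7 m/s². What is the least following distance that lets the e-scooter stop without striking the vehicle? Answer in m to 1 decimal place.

Leader travels v²/(2a_L) = 100.000 / 9.600 = 10.417 m before stopping.
Follower covers v·t_r = 10.0000 × 0.9 = 9.000 m while reacting, then v²/(2a_F) = 100.000 / 9.400 = 10.638 m while braking, for a total of 9.000 + 10.638 = 19.638 m.
Since a_F ≤ a_L and the follower starts braking later, the follower is never slower than the leader, so the closest approach is when both have stopped.
Minimum gap = 19.638 − 10.417 = 9.221 m.

Minimum gap ≈ 9.2 m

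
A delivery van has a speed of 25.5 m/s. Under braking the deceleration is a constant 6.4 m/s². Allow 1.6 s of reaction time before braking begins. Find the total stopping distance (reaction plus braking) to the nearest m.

Reaction distance = v·t_r = 25.5000 × 1.6 = 40.800 m.
Braking distance = v²/(2a) = 25.5000² / (2 × 6.400) = 650.250 / 12.800 = 50.801 m.
Total = 40.800 + 50.801 = 91.601 m.

Total stopping distance ≈ 92 m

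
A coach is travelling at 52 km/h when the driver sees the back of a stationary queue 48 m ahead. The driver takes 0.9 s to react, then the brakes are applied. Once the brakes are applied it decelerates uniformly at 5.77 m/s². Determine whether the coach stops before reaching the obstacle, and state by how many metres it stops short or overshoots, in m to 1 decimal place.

52 km/h ÷ 3.6 = 14.4444 m/s.
Reaction distance = 14.4444 × 0.9 = 13.000 m.
Braking distance = v²/(2a) = 208.641 / 11.540 = 18.080 m.
Total stopping distance = 13.000 + 18.080 = 31.080 m, vs 48 m available — it stops with 48 − 31.080 = 16.920 m to spare.

Yes — it stops 16.9 m short of the obstacle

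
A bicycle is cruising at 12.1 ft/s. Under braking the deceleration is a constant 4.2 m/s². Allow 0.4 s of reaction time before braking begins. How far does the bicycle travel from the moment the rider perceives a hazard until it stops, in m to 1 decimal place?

12.1 ft/s × 0.3048 = 3.6881 m/s.
Reaction distance = v·t_r = 3.6881 × 0.4 = 1.475 m.
Braking distance = v²/(2a) = 3.6881² / (2 × 4.200) = 13.602 / 8.400 = 1.619 m.
Total = 1.475 + 1.619 = 3.094 m.

Total stopping distance ≈ 3.1 m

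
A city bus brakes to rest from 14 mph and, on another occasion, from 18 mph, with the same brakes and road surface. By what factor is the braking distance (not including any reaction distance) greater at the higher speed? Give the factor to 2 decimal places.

Braking distance d = v²/(2a), so with a fixed, d ∝ v².
Factor = (18/14)² = 1.2857² = 1.6530.

Factor ≈ 1.65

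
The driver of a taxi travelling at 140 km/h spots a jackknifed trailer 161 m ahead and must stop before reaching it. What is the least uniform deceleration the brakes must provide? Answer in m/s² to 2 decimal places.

Required deceleration ≈ 4.70 m/s²

140 km/h ÷ 3.6 = 38.8889 m/s.
v² = 2a·d ⇒ a = v²/(2d) = 38.8889² / (2 × 161.000) = 1512.347 / 322.000 = 4.6967 m/s².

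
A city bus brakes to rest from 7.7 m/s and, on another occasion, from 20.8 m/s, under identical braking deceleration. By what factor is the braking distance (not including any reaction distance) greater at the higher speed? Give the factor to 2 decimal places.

Braking distance d = v²/(2a), so with a fixed, d ∝ v².
Factor = (20.8/7.7)² = 2.7013² = 7.2970.

Factor ≈ 7.30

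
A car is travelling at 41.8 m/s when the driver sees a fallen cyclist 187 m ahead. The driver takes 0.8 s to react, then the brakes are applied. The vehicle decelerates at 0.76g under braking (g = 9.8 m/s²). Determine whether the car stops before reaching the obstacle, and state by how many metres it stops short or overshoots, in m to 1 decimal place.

a = 0.76 × 9.8 = 7.448 m/s².
Reaction distance = 41.8000 × 0.8 = 33.440 m.
Braking distance = v²/(2a) = 1747.240 / 14.896 = 117.296 m.
Total stopping distance = 33.440 + 117.296 = 150.736 m, vs 187 m available — it stops with 187 − 150.736 = 36.264 m to spare.

Yes — it stops 36.3 m short of the obstacle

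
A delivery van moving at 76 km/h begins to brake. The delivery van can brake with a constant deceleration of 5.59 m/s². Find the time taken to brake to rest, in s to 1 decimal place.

76 km/h ÷ 3.6 = 21.1111 m/s.
Braking time = v/a = 21.1111 / 5.590 = 3.777 s.

Braking time ≈ 3.8 s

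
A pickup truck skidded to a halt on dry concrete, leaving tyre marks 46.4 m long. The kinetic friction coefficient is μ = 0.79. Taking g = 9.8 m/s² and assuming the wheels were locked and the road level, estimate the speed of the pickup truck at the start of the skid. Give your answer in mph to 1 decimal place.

Deceleration a = μg = 0.79 × 9.8 = 7.742 m/s².
v = √(2a·d) = √(2 × 7.742 × 46.4) = √718.458 = 26.8041 m/s.
= 26.8041 ÷ 0.44704 = 59.959 mph.

Initial speed ≈ 60.0 mph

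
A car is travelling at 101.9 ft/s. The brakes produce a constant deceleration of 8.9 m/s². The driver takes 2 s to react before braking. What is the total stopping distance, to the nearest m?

Total stopping distance ≈ 116 m

101.9 ft/s × 0.3048 = 31.0591 m/s.
Reaction distance = v·t_r = 31.0591 × 2 = 62.118 m.
Braking distance = v²/(2a) = 31.0591² / (2 × 8.900) = 964.668 / 17.800 = 54.195 m.
Total = 62.118 + 54.195 = 116.313 m.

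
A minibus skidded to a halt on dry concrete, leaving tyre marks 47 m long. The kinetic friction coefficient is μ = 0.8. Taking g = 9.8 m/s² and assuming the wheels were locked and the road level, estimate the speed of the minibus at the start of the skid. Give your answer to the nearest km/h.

Initial speed ≈ 98 km/h

Deceleration a = μg = 0.8 × 9.8 = 7.840 m/s².
v = √(2a·d) = √(2 × 7.840 × 47) = √736.960 = 27.1470 m/s.
= 27.1470 × 3.6 = 97.729 km/h.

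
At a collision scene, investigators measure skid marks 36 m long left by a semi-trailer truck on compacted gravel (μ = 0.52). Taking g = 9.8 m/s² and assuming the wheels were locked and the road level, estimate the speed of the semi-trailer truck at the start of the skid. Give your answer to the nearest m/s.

Initial speed ≈ 19 m/s

Deceleration a = μg = 0.52 × 9.8 = 5.096 m/s².
v = √(2a·d) = √(2 × 5.096 × 36) = √366.912 = 19.1549 m/s.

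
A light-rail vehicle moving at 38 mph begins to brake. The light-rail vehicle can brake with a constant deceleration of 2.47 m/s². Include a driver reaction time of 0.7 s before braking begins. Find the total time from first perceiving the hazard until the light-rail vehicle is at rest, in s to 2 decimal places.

Total time ≈ 7.58 s

38 mph × 0.44704 = 16.9875 m/s.
Braking time = v/a = 16.9875 / 2.470 = 6.878 s.
Total = 0.7 + 6.878 = 7.578 s.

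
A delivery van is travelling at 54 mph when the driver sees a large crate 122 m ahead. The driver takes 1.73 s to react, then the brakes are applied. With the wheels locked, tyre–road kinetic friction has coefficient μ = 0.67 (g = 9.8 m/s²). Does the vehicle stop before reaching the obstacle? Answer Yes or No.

54 mph × 0.44704 = 24.1402 m/s.
a = μg = 0.67 × 9.8 = 6.566 m/s².
Reaction distance = 24.1402 × 1.73 = 41.763 m.
Braking distance = v²/(2a) = 582.749 / 13.132 = 44.376 m.
Total stopping distance = 41.763 + 44.376 = 86.139 m, vs 122 m available — it stops with 122 − 86.139 = 35.861 m to spare.

Yes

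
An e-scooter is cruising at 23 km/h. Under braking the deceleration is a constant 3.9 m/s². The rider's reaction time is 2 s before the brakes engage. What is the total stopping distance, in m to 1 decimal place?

Total stopping distance ≈ 18.0 m

23 km/h ÷ 3.6 = 6.3889 m/s.
Reaction distance = v·t_r = 6.3889 × 2 = 12.778 m.
Braking distance = v²/(2a) = 6.3889² / (2 × 3.900) = 40.818 / 7.800 = 5.233 m.
Total = 12.778 + 5.233 = 18.011 m.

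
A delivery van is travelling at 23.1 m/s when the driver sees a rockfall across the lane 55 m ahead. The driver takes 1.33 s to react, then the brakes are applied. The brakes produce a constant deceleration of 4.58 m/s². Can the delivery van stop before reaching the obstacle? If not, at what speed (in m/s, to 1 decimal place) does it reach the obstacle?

No — it strikes the obstacle at 17.6 m/s

Reaction distance = 23.1000 × 1.33 = 30.723 m.
Braking distance needed to stop: v²/(2a) = 533.610 / 9.160 = 58.254 m, so total needed = 30.723 + 58.254 = 88.977 m > 55 m — it cannot stop.
Distance remaining when braking begins: 55 − 30.723 = 24.277 m.
v² = v₀² − 2a·d = 533.610 − 2 × 4.580 × 24.277 = 311.233 m²/s².
v = √311.233 = 17.642 m/s.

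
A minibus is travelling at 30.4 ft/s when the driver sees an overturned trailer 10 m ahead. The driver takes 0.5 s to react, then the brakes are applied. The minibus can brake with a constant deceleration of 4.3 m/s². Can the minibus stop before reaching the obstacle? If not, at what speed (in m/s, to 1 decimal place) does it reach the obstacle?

No — it strikes the obstacle at 6.3 m/s

30.4 ft/s × 0.3048 = 9.2659 m/s.
Reaction distance = 9.2659 × 0.5 = 4.633 m.
Braking distance needed to stop: v²/(2a) = 85.857 / 8.600 = 9.983 m, so total needed = 4.633 + 9.983 = 14.616 m > 10 m — it cannot stop.
Distance remaining when braking begins: 10 − 4.633 = 5.367 m.
v² = v₀² − 2a·d = 85.857 − 2 × 4.300 × 5.367 = 39.701 m²/s².
v = √39.701 = 6.301 m/s.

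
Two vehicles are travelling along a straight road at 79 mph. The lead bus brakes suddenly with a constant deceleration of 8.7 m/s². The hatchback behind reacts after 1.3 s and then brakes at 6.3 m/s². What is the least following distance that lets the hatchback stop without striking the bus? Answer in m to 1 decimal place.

Minimum gap ≈ 73.2 m

79 mph × 0.44704 = 35.3162 m/s.
Leader travels v²/(2a_L) = 1247.234 / 17.400 = 71.680 m before stopping.
Follower covers v·t_r = 35.3162 × 1.3 = 45.911 m while reacting, then v²/(2a_F) = 1247.234 / 12.600 = 98.987 m while braking, for a total of 45.911 + 98.987 = 144.898 m.
Since a_F ≤ a_L and the follower starts braking later, the follower is never slower than the leader, so the closest approach is when both have stopped.
Minimum gap = 144.898 − 71.680 = 73.218 m.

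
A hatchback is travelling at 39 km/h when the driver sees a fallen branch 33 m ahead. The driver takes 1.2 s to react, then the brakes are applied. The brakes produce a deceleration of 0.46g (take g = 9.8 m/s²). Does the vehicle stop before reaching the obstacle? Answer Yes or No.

Yes

39 km/h ÷ 3.6 = 10.8333 m/s.
a = 0.46 × 9.8 = 4.508 m/s².
Reaction distance = 10.8333 × 1.2 = 13.000 m.
Braking distance = v²/(2a) = 117.360 / 9.016 = 13.017 m.
Total stopping distance = 13.000 + 13.017 = 26.017 m, vs 33 m available — it stops with 33 − 26.017 = 6.983 m to spare.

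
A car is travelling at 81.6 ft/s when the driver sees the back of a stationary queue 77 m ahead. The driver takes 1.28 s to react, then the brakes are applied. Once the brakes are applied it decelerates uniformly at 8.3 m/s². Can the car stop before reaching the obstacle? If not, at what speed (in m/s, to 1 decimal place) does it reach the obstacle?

81.6 ft/s × 0.3048 = 24.8717 m/s.
Reaction distance = 24.8717 × 1.28 = 31.836 m.
Braking distance = v²/(2a) = 618.601 / 16.600 = 37.265 m.
Total stopping distance = 31.836 + 37.265 = 69.101 m, vs 77 m available — it stops with 77 − 69.101 = 7.899 m to spare.

Yes — it stops about 7.9 m short of the obstacle, so it never reaches it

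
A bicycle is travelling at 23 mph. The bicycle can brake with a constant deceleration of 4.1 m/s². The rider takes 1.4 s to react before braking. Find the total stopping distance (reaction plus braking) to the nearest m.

Total stopping distance ≈ 27 m

23 mph × 0.44704 = 10.2819 m/s.
Reaction distance = v·t_r = 10.2819 × 1.4 = 14.395 m.
Braking distance = v²/(2a) = 10.2819² / (2 × 4.100) = 105.717 / 8.200 = 12.892 m.
Total = 14.395 + 12.892 = 27.287 m.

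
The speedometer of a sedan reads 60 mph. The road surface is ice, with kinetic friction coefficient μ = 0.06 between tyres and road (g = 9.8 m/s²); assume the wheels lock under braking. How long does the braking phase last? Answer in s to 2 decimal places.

Braking time ≈ 45.62 s

60 mph × 0.44704 = 26.8224 m/s.
a = μg = 0.06 × 9.8 = 0.588 m/s².
Braking time = v/a = 26.8224 / 0.588 = 45.616 s.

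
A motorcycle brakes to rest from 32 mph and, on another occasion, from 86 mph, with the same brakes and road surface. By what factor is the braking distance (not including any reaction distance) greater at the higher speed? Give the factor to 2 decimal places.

Braking distance d = v²/(2a), so with a fixed, d ∝ v².
Factor = (86/32)² = 2.6875² = 7.2227.

Factor ≈ 7.22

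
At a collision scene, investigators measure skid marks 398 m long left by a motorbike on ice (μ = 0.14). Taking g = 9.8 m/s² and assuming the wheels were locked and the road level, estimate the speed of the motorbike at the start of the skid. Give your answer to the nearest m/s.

Deceleration a = μg = 0.14 × 9.8 = 1.372 m/s².
v = √(2a·d) = √(2 × 1.372 × 398) = √1092.112 = 33.0471 m/s.

Initial speed ≈ 33 m/s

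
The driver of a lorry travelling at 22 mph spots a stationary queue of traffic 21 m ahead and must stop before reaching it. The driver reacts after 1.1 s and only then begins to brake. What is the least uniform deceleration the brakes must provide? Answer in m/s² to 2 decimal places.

Required deceleration ≈ 4.75 m/s²

22 mph × 0.44704 = 9.8349 m/s.
Distance covered during reaction = 9.8349 × 1.1 = 10.818 m.
Distance available for braking: 21 − 10.818 = 10.182 m.
v² = 2a·d ⇒ a = v²/(2d) = 9.8349² / (2 × 10.182) = 96.725 / 20.364 = 4.7498 m/s².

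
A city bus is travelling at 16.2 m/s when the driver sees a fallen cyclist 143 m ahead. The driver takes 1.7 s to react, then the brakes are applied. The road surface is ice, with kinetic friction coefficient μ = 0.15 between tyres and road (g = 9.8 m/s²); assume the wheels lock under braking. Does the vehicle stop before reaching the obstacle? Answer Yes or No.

Yes

a = μg = 0.15 × 9.8 = 1.470 m/s².
Reaction distance = 16.2000 × 1.7 = 27.540 m.
Braking distance = v²/(2a) = 262.440 / 2.940 = 89.265 m.
Total stopping distance = 27.540 + 89.265 = 116.805 m, vs 143 m available — it stops with 143 − 116.805 = 26.195 m to spare.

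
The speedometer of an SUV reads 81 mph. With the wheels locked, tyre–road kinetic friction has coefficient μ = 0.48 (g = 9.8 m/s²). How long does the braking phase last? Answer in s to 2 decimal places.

Braking time ≈ 7.70 s

81 mph × 0.44704 = 36.2102 m/s.
a = μg = 0.48 × 9.8 = 4.704 m/s².
Braking time = v/a = 36.2102 / 4.704 = 7.698 s.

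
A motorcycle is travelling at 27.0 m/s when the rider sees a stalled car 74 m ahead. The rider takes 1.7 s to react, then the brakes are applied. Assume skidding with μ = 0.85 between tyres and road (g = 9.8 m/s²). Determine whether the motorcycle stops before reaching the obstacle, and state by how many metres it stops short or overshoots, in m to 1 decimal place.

a = μg = 0.85 × 9.8 = 8.330 m/s².
Reaction distance = 27.0000 × 1.7 = 45.900 m.
Braking distance = v²/(2a) = 729.000 / 16.660 = 43.758 m.
Total stopping distance = 45.900 + 43.758 = 89.658 m, vs 74 m available — it cannot stop in time and overshoots by 89.658 − 74 = 15.658 m.

No — it overshoots by 15.7 m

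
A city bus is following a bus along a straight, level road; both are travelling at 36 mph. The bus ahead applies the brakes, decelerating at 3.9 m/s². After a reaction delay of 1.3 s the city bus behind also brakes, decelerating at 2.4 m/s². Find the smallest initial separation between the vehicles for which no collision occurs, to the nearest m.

36 mph × 0.44704 = 16.0934 m/s.
Leader travels v²/(2a_L) = 258.998 / 7.800 = 33.205 m before stopping.
Follower covers v·t_r = 16.0934 × 1.3 = 20.921 m while reacting, then v²/(2a_F) = 258.998 / 4.800 = 53.958 m while braking, for a total of 20.921 + 53.958 = 74.879 m.
Since a_F ≤ a_L and the follower starts braking later, the follower is never slower than the leader, so the closest approach is when both have stopped.
Minimum gap = 74.879 − 33.205 = 41.674 m.

Minimum gap ≈ 42 m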